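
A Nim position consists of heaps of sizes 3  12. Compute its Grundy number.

15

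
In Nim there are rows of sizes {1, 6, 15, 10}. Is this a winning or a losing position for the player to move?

Compute the nim-sum pairwise:
1 XOR 6 = 7
7 XOR 15 = 8
8 XOR 10 = 2
The nim-sum is 2 ≠ 0, so this is an N-position: the player to move can win.

Winning position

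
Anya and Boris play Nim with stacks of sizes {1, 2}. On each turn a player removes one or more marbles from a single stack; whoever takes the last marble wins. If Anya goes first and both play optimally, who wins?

In binary:
  01  (1)
  10  (2)
  --
  11  (3)
The nim-sum is 3 ≠ 0, so this is an N-position: the player to move can win; Anya has a winning move.

Anya wins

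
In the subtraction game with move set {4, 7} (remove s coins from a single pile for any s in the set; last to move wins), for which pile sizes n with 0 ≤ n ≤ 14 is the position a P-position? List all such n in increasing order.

0, 1, 2, 3, 11, 12, 13, 14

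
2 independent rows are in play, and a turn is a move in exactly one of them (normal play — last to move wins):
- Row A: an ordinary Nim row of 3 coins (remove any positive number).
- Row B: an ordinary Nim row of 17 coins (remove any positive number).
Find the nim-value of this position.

18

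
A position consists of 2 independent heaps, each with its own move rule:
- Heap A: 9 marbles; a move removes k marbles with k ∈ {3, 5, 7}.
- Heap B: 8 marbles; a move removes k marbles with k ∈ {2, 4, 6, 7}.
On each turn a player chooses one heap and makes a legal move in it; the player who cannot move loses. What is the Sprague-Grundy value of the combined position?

For heap A, compute g(0), g(1), … with moves {3, 5, 7}:
k:     0  1  2  3  4  5  6  7  8  9
g(k):  0  0  0  1  1  1  2  2  2  3
So g(9) = 3.
Build the Grundy sequence for heap B with g(k) = mex{g(k−s) : s ∈ {2, 4, 6, 7}, s ≤ k}:
g(0) = mex{} = 0
g(1) = mex{} = 0
g(2) = mex{0} = 1
g(3) = mex{0} = 1
g(4) = mex{0,1} = 2
g(5) = mex{0,1} = 2
g(6) = mex{0,1,2} = 3
g(7) = mex{0,1,2} = 3
g(8) = mex{0,1,2,3} = 4
So g(8) = 4.
The value of a disjunctive sum is the nim-sum of the parts.
Combined value = 3 XOR 4 = 7.

7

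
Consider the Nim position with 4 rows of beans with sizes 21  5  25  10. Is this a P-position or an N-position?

Compute the nim-sum pairwise:
21 ^ 5 = 16
16 ^ 25 = 9
9 ^ 10 = 3
The nim-sum is 3 ≠ 0, so this is an N-position: the player to move can win.

N-position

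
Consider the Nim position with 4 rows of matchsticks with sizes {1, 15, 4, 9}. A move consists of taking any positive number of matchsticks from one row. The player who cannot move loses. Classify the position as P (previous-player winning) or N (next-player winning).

Compute the nim-sum pairwise:
1 ⊕ 15 = 14
14 ⊕ 4 = 10
10 ⊕ 9 = 3
The nim-sum is 3 ≠ 0, so this is an N-position: the player to move can win.

N-position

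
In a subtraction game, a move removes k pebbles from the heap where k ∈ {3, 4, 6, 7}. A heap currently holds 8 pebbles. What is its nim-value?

Compute g(0), g(1), … for moves {3, 4, 6, 7}:
k:     0  1  2  3  4  5  6  7  8
g(k):  0  0  0  1  1  1  2  2  2
So g(8) = 2.

2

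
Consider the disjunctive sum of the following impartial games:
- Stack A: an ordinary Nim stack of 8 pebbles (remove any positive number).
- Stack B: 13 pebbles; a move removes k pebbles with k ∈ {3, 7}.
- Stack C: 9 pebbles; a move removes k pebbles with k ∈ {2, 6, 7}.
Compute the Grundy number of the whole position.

9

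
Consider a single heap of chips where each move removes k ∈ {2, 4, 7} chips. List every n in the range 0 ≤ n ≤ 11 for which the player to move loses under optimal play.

Compute g(0), g(1), … for moves {2, 4, 7}:
k:     0  1  2  3  4  5  6  7  8  9 10 11
g(k):  0  0  1  1  2  2  0  3  1  0  2  1
The P-positions (g = 0) in 0..11 are 0, 1, 6, 9.

0, 1, 6, 9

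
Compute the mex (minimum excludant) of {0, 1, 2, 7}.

The values 0, 1, 2 are all present; 3 is the first non-negative integer missing from the set.

3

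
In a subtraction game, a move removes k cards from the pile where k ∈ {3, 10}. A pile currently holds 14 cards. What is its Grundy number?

Grundy values for subtraction set {3, 10}:
g(0) = mex{} = 0
g(1) = mex{} = 0
g(2) = mex{} = 0
g(3) = mex{0} = 1
g(4) = mex{0} = 1
g(5) = mex{0} = 1
g(6) = mex{1} = 0
g(7) = mex{1} = 0
g(8) = mex{1} = 0
g(9) = mex{0} = 1
g(10) = mex{0} = 1
g(11) = mex{0} = 1
g(12) = mex{0,1} = 2
g(13) = mex{1} = 0
g(14) = mex{1} = 0
So g(14) = 0.

0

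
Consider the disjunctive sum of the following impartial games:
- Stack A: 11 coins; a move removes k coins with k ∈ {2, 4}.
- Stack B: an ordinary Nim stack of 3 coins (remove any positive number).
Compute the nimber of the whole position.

1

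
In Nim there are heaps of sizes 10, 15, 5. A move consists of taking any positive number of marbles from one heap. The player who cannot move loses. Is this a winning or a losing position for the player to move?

Losing position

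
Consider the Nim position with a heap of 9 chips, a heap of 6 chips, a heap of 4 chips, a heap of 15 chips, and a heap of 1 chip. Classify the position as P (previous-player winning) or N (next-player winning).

N-position

In binary:
  1001  (9)
  0110  (6)
  0100  (4)
  1111  (15)
  0001  (1)
  ----
  0101  (5)
The nim-sum is 5 ≠ 0, so this is an N-position: the player to move can win.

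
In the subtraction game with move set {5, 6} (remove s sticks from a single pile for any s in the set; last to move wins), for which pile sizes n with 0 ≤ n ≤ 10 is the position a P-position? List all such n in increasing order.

0, 1, 2, 3, 4

Compute g(0), g(1), … for moves {5, 6}:
g(0) = mex{} = 0
g(1) = mex{} = 0
g(2) = mex{} = 0
g(3) = mex{} = 0
g(4) = mex{} = 0
g(5) = mex{0} = 1
g(6) = mex{0} = 1
g(7) = mex{0} = 1
g(8) = mex{0} = 1
g(9) = mex{0} = 1
g(10) = mex{0,1} = 2
The P-positions (g = 0) in 0..10 are 0, 1, 2, 3, 4.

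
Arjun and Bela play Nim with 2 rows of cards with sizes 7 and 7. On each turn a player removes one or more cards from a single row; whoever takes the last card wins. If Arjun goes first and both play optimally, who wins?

Bela wins

Compute the nim-sum pairwise:
7 ^ 7 = 0
The nim-sum is 0, so this is a P-position: the player to move is in a losing position under optimal play; Arjun is about to move from it and so loses — Bela wins.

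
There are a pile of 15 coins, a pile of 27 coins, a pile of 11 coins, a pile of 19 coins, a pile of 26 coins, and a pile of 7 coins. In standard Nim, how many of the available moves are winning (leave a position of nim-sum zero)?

3

Compute the nim-sum pairwise:
15 XOR 27 = 20
20 XOR 11 = 31
31 XOR 19 = 12
12 XOR 26 = 22
22 XOR 7 = 17
The overall nim-sum is X = 17. A pile of size p has a winning move iff p XOR X < p (reduce it to p XOR X).
  15: 15 XOR 17 = 30 ≥ 15 — no move.
  27: 27 XOR 17 = 10 < 27 — winning move (to 10).
  11: 11 XOR 17 = 26 ≥ 11 — no move.
  19: 19 XOR 17 = 2 < 19 — winning move (to 2).
  26: 26 XOR 17 = 11 < 26 — winning move (to 11).
  7: 7 XOR 17 = 22 ≥ 7 — no move.
That gives 3 winning moves.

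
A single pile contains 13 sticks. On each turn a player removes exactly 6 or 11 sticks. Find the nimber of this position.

Build the Grundy sequence with g(k) = mex{g(k−s) : s ∈ {6, 11}, s ≤ k}:
k:     0  1  2  3  4  5  6  7  8  9 10 11 12 13
g(k):  0  0  0  0  0  0  1  1  1  1  1  1  2  2
So g(13) = 2.

2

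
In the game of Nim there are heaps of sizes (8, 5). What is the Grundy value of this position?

13

Nim-sum: 8 ^ 5 = 13.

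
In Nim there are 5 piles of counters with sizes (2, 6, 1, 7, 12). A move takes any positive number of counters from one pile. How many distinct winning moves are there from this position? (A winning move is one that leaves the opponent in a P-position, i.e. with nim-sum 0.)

Nim-sum: 2 ⊕ 6 ⊕ 1 ⊕ 7 ⊕ 12 = 14.
The overall nim-sum is X = 14. A pile of size p has a winning move iff p XOR X < p (reduce it to p XOR X).
  2: 2 XOR 14 = 12 ≥ 2 — no move.
  6: 6 XOR 14 = 8 ≥ 6 — no move.
  1: 1 XOR 14 = 15 ≥ 1 — no move.
  7: 7 XOR 14 = 9 ≥ 7 — no move.
  12: 12 XOR 14 = 2 < 12 — winning move (to 2).
That gives 1 winning move.

1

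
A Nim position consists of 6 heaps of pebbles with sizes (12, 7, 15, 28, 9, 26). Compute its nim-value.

11

Compute the nim-sum pairwise:
12 XOR 7 = 11
11 XOR 15 = 4
4 XOR 28 = 24
24 XOR 9 = 17
17 XOR 26 = 11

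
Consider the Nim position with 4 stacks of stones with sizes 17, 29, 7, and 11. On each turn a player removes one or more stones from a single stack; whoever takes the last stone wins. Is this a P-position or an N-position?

P-position

In binary:
  10001  (17)
  11101  (29)
  00111  (7)
  01011  (11)
  -----
  00000  (0)
The nim-sum is 0, so this is a P-position: the player to move is in a losing position under optimal play.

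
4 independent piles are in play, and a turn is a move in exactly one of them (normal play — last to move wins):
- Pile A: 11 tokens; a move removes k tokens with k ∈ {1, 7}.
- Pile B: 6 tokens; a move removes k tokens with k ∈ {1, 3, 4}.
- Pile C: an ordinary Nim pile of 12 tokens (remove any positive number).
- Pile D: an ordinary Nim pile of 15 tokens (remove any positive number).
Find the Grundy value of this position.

Grundy values for pile A (subtraction set {1, 7}):
k:     0  1  2  3  4  5  6  7  8  9 10 11
g(k):  0  1  0  1  0  1  0  1  0  1  0  1
So g(11) = 1.
Build the Grundy sequence for pile B with g(k) = mex{g(k−s) : s ∈ {1, 3, 4}, s ≤ k}:
g(0) = mex{} = 0
g(1) = mex{0} = 1
g(2) = mex{1} = 0
g(3) = mex{0} = 1
g(4) = mex{0,1} = 2
g(5) = mex{0,1,2} = 3
g(6) = mex{0,1,3} = 2
So g(6) = 2.
Pile C is a plain Nim pile of size 12, so its Grundy value is 12.
Pile D is a plain Nim pile of size 15, so its Grundy value is 15.
By the Sprague-Grundy theorem, the Grundy value of a sum of independent games is the XOR of the component values.
Combined value = 1 XOR 2 XOR 12 XOR 15 = 0.

0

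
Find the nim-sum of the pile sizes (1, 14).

Compute the nim-sum pairwise:
1 XOR 14 = 15

15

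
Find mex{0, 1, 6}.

The values 0, 1 are all present; 2 is the first non-negative integer missing from the set.

2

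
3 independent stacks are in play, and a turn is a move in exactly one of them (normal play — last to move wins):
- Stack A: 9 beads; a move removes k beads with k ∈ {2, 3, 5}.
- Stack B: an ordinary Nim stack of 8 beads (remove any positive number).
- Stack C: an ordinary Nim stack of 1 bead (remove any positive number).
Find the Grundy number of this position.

8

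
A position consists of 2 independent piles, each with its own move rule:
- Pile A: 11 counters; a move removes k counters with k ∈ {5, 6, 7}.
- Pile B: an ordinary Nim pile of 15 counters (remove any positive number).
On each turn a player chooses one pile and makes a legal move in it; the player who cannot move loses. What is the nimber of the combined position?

13

Build the Grundy sequence for pile A with g(k) = mex{g(k−s) : s ∈ {5, 6, 7}, s ≤ k}:
k:     0  1  2  3  4  5  6  7  8  9 10 11
g(k):  0  0  0  0  0  1  1  1  1  1  2  2
So g(11) = 2.
Pile B is a plain Nim pile of size 15, so its Grundy value is 15.
The value of a disjunctive sum is the nim-sum of the parts.
Combined value = 2 ⊕ 15 = 13.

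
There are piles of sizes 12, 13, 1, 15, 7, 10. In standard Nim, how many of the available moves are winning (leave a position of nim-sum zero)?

3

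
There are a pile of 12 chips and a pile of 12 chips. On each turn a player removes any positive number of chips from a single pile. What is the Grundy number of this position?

0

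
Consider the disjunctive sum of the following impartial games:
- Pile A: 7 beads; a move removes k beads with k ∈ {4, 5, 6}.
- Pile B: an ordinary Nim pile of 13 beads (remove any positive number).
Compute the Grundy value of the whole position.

12

Grundy values for pile A (subtraction set {4, 5, 6}):
g(0) = mex{} = 0
g(1) = mex{} = 0
g(2) = mex{} = 0
g(3) = mex{} = 0
g(4) = mex{0} = 1
g(5) = mex{0} = 1
g(6) = mex{0} = 1
g(7) = mex{0} = 1
So g(7) = 1.
Pile B is a plain Nim pile of size 13, so its Grundy value is 13.
By the Sprague-Grundy theorem, the Grundy value of a sum of independent games is the XOR of the component values.
Combined value = 1 ⊕ 13 = 12.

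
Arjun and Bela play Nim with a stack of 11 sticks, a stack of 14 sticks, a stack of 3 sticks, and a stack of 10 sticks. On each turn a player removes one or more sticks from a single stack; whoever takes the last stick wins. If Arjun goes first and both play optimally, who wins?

In binary:
  1011  (11)
  1110  (14)
  0011  (3)
  1010  (10)
  ----
  1100  (12)
The nim-sum is 12 ≠ 0, so this is an N-position: the player to move can win; Arjun has a winning move.

Arjun wins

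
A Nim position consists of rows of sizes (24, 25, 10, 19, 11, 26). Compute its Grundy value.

9

Compute the nim-sum pairwise:
24 ^ 25 = 1
1 ^ 10 = 11
11 ^ 19 = 24
24 ^ 11 = 19
19 ^ 26 = 9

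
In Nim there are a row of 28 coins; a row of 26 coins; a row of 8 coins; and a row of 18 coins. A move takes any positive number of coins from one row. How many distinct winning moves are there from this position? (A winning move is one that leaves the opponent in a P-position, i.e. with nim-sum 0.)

Write each in binary and XOR column by column:
  11100  (28)
  11010  (26)
  01000  (8)
  10010  (18)
  -----
  11100  (28)
The overall nim-sum is X = 28. A row of size p has a winning move iff p XOR X < p (reduce it to p XOR X).
  28: 28 XOR 28 = 0 < 28 — winning move (to 0).
  26: 26 XOR 28 = 6 < 26 — winning move (to 6).
  8: 8 XOR 28 = 20 ≥ 8 — no move.
  18: 18 XOR 28 = 14 < 18 — winning move (to 14).
That gives 3 winning moves.

3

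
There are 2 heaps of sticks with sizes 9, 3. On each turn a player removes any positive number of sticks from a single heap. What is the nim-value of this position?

Bitwise XOR of the heap sizes:
  1001  (9)
  0011  (3)
  ----
  1010  (10)

10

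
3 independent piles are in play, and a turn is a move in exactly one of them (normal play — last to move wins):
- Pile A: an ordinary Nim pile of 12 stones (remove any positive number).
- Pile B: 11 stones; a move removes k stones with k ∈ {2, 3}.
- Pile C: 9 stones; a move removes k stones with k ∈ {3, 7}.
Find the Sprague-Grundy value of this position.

Pile A is a plain Nim pile of size 12, so its Grundy value is 12.
Build the Grundy sequence for pile B with g(k) = mex{g(k−s) : s ∈ {2, 3}, s ≤ k}:
g(0) = mex{} = 0
g(1) = mex{} = 0
g(2) = mex{0} = 1
g(3) = mex{0} = 1
g(4) = mex{0,1} = 2
g(5) = mex{1} = 0
g(6) = mex{1,2} = 0
g(7) = mex{0,2} = 1
g(8) = mex{0} = 1
g(9) = mex{0,1} = 2
g(10) = mex{1} = 0
g(11) = mex{1,2} = 0
So g(11) = 0.
For pile C, compute g(0), g(1), … with moves {3, 7}:
g(0) = mex{} = 0
g(1) = mex{} = 0
g(2) = mex{} = 0
g(3) = mex{0} = 1
g(4) = mex{0} = 1
g(5) = mex{0} = 1
g(6) = mex{1} = 0
g(7) = mex{0,1} = 2
g(8) = mex{0,1} = 2
g(9) = mex{0} = 1
So g(9) = 1.
By the Sprague-Grundy theorem, the Grundy value of a sum of independent games is the XOR of the component values.
Combined value = 12 XOR 0 XOR 1 = 13.

13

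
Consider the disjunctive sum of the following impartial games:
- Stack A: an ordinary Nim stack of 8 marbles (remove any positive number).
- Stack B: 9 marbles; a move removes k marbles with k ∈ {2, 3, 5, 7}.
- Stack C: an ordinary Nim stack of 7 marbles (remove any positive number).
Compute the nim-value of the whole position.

15

Stack A is a plain Nim stack of size 8, so its Grundy value is 8.
For stack B, compute g(0), g(1), … with moves {2, 3, 5, 7}:
k:     0  1  2  3  4  5  6  7  8  9
g(k):  0  0  1  1  2  2  3  3  4  0
So g(9) = 0.
Stack C is a plain Nim stack of size 7, so its Grundy value is 7.
The value of a disjunctive sum is the nim-sum of the parts.
Combined value = 8 XOR 0 XOR 7 = 15.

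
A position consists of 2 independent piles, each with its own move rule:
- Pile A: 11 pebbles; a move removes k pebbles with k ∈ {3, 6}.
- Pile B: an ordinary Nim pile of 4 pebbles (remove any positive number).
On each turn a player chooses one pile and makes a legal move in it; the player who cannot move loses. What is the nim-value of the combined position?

4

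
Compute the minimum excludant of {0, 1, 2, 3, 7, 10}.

4

The values 0, 1, 2, 3 are all present; 4 is the first non-negative integer missing from the set.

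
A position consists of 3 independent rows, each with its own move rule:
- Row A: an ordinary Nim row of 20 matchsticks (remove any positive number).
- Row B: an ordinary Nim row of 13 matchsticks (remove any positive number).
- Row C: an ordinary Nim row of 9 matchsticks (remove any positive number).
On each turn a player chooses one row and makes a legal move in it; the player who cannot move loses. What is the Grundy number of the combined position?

16

Row A is a plain Nim row of size 20, so its Grundy value is 20.
Row B is a plain Nim row of size 13, so its Grundy value is 13.
Row C is a plain Nim row of size 9, so its Grundy value is 9.
The value of a disjunctive sum is the nim-sum of the parts.
Combined value = 20 ⊕ 13 ⊕ 9 = 16.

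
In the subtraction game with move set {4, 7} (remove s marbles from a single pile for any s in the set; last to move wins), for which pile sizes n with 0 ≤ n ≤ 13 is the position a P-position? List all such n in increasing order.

0, 1, 2, 3, 11, 12, 13

Grundy values for subtraction set {4, 7}:
k:     0  1  2  3  4  5  6  7  8  9 10 11 12 13
g(k):  0  0  0  0  1  1  1  1  2  2  2  0  0  0
The P-positions (g = 0) in 0..13 are 0, 1, 2, 3, 11, 12, 13.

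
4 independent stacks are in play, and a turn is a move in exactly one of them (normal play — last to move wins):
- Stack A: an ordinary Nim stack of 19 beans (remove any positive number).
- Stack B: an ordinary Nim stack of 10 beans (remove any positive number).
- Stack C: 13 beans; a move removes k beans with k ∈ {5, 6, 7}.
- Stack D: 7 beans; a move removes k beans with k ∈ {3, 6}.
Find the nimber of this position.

27

Stack A is a plain Nim stack of size 19, so its Grundy value is 19.
Stack B is a plain Nim stack of size 10, so its Grundy value is 10.
Grundy values for stack C (subtraction set {5, 6, 7}):
g(0) = mex{} = 0
g(1) = mex{} = 0
g(2) = mex{} = 0
g(3) = mex{} = 0
g(4) = mex{} = 0
g(5) = mex{0} = 1
g(6) = mex{0} = 1
g(7) = mex{0} = 1
g(8) = mex{0} = 1
g(9) = mex{0} = 1
g(10) = mex{0,1} = 2
g(11) = mex{0,1} = 2
g(12) = mex{1} = 0
g(13) = mex{1} = 0
So g(13) = 0.
Build the Grundy sequence for stack D with g(k) = mex{g(k−s) : s ∈ {3, 6}, s ≤ k}:
g(0) = mex{} = 0
g(1) = mex{} = 0
g(2) = mex{} = 0
g(3) = mex{0} = 1
g(4) = mex{0} = 1
g(5) = mex{0} = 1
g(6) = mex{0,1} = 2
g(7) = mex{0,1} = 2
So g(7) = 2.
The value of a disjunctive sum is the nim-sum of the parts.
Combined value = 19 ⊕ 10 ⊕ 0 ⊕ 2 = 27.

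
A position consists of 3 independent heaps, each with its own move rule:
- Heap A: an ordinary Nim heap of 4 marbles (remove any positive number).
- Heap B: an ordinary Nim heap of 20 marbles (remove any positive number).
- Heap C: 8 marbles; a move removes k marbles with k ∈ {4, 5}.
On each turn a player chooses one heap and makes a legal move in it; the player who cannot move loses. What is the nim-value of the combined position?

Heap A is a plain Nim heap of size 4, so its Grundy value is 4.
Heap B is a plain Nim heap of size 20, so its Grundy value is 20.
Grundy values for heap C (subtraction set {4, 5}):
g(0) = mex{} = 0
g(1) = mex{} = 0
g(2) = mex{} = 0
g(3) = mex{} = 0
g(4) = mex{0} = 1
g(5) = mex{0} = 1
g(6) = mex{0} = 1
g(7) = mex{0} = 1
g(8) = mex{0,1} = 2
So g(8) = 2.
By the Sprague-Grundy theorem, the Grundy value of a sum of independent games is the XOR of the component values.
Combined value = 4 XOR 20 XOR 2 = 18.

18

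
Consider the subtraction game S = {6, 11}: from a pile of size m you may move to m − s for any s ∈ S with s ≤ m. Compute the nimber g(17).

Build the Grundy sequence with g(k) = mex{g(k−s) : s ∈ {6, 11}, s ≤ k}:
k:     0  1  2  3  4  5  6  7  8  9 10 11 12 13 14 15 16 17
g(k):  0  0  0  0  0  0  1  1  1  1  1  1  2  2  2  2  2  0
So g(17) = 0.

0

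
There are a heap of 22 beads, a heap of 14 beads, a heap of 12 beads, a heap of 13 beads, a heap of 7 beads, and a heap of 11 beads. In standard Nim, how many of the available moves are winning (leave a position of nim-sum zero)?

1

In binary:
  10110  (22)
  01110  (14)
  01100  (12)
  01101  (13)
  00111  (7)
  01011  (11)
  -----
  10101  (21)
The overall nim-sum is X = 21. A heap of size p has a winning move iff p XOR X < p (reduce it to p XOR X).
  22: 22 XOR 21 = 3 < 22 — winning move (to 3).
  14: 14 XOR 21 = 27 ≥ 14 — no move.
  12: 12 XOR 21 = 25 ≥ 12 — no move.
  13: 13 XOR 21 = 24 ≥ 13 — no move.
  7: 7 XOR 21 = 18 ≥ 7 — no move.
  11: 11 XOR 21 = 30 ≥ 11 — no move.
That gives 1 winning move.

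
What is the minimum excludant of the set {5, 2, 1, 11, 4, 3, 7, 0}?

6

The values 0, 1, 2, 3, 4, 5 are all present; 6 is the first non-negative integer missing from the set.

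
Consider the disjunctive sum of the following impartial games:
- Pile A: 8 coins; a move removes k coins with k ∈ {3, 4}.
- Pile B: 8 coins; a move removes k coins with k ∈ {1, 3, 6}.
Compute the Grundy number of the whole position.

Build the Grundy sequence for pile A with g(k) = mex{g(k−s) : s ∈ {3, 4}, s ≤ k}:
g(0) = mex{} = 0
g(1) = mex{} = 0
g(2) = mex{} = 0
g(3) = mex{0} = 1
g(4) = mex{0} = 1
g(5) = mex{0} = 1
g(6) = mex{0,1} = 2
g(7) = mex{1} = 0
g(8) = mex{1} = 0
So g(8) = 0.
For pile B, compute g(0), g(1), … with moves {1, 3, 6}:
k:     0  1  2  3  4  5  6  7  8
g(k):  0  1  0  1  0  1  2  3  2
So g(8) = 2.
By the Sprague-Grundy theorem, the Grundy value of a sum of independent games is the XOR of the component values.
Combined value = 0 XOR 2 = 2.

2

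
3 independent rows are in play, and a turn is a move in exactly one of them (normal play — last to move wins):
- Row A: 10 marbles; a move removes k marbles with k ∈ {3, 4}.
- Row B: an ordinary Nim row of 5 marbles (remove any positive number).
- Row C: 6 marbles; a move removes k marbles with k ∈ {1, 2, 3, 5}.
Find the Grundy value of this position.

Grundy values for row A (subtraction set {3, 4}):
k:     0  1  2  3  4  5  6  7  8  9 10
g(k):  0  0  0  1  1  1  2  0  0  0  1
So g(10) = 1.
Row B is a plain Nim row of size 5, so its Grundy value is 5.
For row C, compute g(0), g(1), … with moves {1, 2, 3, 5}:
k:     0  1  2  3  4  5  6
g(k):  0  1  2  3  0  1  2
So g(6) = 2.
The value of a disjunctive sum is the nim-sum of the parts.
Combined value = 1 ⊕ 5 ⊕ 2 = 6.

6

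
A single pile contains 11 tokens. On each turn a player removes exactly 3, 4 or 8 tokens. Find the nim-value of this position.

Build the Grundy sequence with g(k) = mex{g(k−s) : s ∈ {3, 4, 8}, s ≤ k}:
k:     0  1  2  3  4  5  6  7  8  9 10 11
g(k):  0  0  0  1  1  1  2  0  2  3  1  3
So g(11) = 3.

3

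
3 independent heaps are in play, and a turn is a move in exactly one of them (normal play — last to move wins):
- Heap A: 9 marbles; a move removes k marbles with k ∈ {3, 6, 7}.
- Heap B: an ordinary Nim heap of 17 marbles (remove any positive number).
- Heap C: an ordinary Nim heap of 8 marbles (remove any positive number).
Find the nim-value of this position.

26

Grundy values for heap A (subtraction set {3, 6, 7}):
g(0) = mex{} = 0
g(1) = mex{} = 0
g(2) = mex{} = 0
g(3) = mex{0} = 1
g(4) = mex{0} = 1
g(5) = mex{0} = 1
g(6) = mex{0,1} = 2
g(7) = mex{0,1} = 2
g(8) = mex{0,1} = 2
g(9) = mex{0,1,2} = 3
So g(9) = 3.
Heap B is a plain Nim heap of size 17, so its Grundy value is 17.
Heap C is a plain Nim heap of size 8, so its Grundy value is 8.
By the Sprague-Grundy theorem, the Grundy value of a sum of independent games is the XOR of the component values.
Combined value = 3 ⊕ 17 ⊕ 8 = 26.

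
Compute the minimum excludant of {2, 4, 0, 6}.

1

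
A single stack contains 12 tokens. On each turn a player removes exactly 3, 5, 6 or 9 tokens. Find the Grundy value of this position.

0

Compute g(0), g(1), … for moves {3, 5, 6, 9}:
k:     0  1  2  3  4  5  6  7  8  9 10 11 12
g(k):  0  0  0  1  1  1  2  2  2  3  3  3  0
So g(12) = 0.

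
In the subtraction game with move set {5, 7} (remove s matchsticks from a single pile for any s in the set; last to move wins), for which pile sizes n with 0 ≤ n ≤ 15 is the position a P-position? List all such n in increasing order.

Grundy values for subtraction set {5, 7}:
k:     0  1  2  3  4  5  6  7  8  9 10 11 12 13 14 15
g(k):  0  0  0  0  0  1  1  1  1  1  2  2  0  0  0  0
The P-positions (g = 0) in 0..15 are 0, 1, 2, 3, 4, 12, 13, 14, 15.

0, 1, 2, 3, 4, 12, 13, 14, 15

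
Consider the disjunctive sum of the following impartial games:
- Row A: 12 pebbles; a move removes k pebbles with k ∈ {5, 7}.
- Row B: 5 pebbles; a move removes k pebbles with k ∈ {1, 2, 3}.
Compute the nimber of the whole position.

1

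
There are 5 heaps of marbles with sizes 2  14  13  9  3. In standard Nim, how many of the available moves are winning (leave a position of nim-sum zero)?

3

Compute the nim-sum pairwise:
2 ^ 14 = 12
12 ^ 13 = 1
1 ^ 9 = 8
8 ^ 3 = 11
The overall nim-sum is X = 11. A heap of size p has a winning move iff p XOR X < p (reduce it to p XOR X).
  2: 2 XOR 11 = 9 ≥ 2 — no move.
  14: 14 XOR 11 = 5 < 14 — winning move (to 5).
  13: 13 XOR 11 = 6 < 13 — winning move (to 6).
  9: 9 XOR 11 = 2 < 9 — winning move (to 2).
  3: 3 XOR 11 = 8 ≥ 3 — no move.
That gives 3 winning moves.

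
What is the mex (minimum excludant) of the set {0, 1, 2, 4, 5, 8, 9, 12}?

3

The values 0, 1, 2 are all present; 3 is the first non-negative integer missing from the set.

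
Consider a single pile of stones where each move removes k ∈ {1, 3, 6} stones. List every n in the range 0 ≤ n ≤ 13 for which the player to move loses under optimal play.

0, 2, 4, 9, 11, 13

Build the Grundy sequence with g(k) = mex{g(k−s) : s ∈ {1, 3, 6}, s ≤ k}:
k:     0  1  2  3  4  5  6  7  8  9 10 11 12 13
g(k):  0  1  0  1  0  1  2  3  2  0  1  0  1  0
The P-positions (g = 0) in 0..13 are 0, 2, 4, 9, 11, 13.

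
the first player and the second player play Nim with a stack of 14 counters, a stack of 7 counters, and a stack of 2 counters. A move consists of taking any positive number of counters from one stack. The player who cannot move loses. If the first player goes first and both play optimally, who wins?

the first player wins

Write each in binary and XOR column by column:
  1110  (14)
  0111  (7)
  0010  (2)
  ----
  1011  (11)
The nim-sum is 11 ≠ 0, so this is an N-position: the player to move can win; the first player has a winning move.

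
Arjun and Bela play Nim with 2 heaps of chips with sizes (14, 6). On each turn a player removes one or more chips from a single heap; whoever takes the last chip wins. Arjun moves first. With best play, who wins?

Arjun wins

In binary:
  1110  (14)
  0110  (6)
  ----
  1000  (8)
The nim-sum is 8 ≠ 0, so this is an N-position: the player to move can win; Arjun has a winning move.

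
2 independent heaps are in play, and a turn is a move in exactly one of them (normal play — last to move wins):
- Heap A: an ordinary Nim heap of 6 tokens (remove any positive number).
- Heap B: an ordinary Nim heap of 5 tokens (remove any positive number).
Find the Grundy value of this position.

3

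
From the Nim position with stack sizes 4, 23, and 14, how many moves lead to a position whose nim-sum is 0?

1

Nim-sum: 4 ^ 23 ^ 14 = 29.
The overall nim-sum is X = 29. A stack of size p has a winning move iff p XOR X < p (reduce it to p XOR X).
  4: 4 XOR 29 = 25 ≥ 4 — no move.
  23: 23 XOR 29 = 10 < 23 — winning move (to 10).
  14: 14 XOR 29 = 19 ≥ 14 — no move.
That gives 1 winning move.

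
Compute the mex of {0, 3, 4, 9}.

1

0 is in the set but 1 is not, so the mex is 1.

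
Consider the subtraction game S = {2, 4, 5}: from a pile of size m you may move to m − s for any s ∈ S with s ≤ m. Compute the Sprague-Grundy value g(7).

0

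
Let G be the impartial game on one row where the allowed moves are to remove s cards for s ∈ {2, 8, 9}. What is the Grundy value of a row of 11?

Grundy values for subtraction set {2, 8, 9}:
k:     0  1  2  3  4  5  6  7  8  9 10 11
g(k):  0  0  1  1  0  0  1  1  2  2  3  0
So g(11) = 0.

0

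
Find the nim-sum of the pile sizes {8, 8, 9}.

9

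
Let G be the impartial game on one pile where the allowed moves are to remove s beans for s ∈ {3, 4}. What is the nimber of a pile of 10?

1

Compute g(0), g(1), … for moves {3, 4}:
g(0) = mex{} = 0
g(1) = mex{} = 0
g(2) = mex{} = 0
g(3) = mex{0} = 1
g(4) = mex{0} = 1
g(5) = mex{0} = 1
g(6) = mex{0,1} = 2
g(7) = mex{1} = 0
g(8) = mex{1} = 0
g(9) = mex{1,2} = 0
g(10) = mex{0,2} = 1
So g(10) = 1.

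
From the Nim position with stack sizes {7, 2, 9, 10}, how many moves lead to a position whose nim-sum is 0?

Nim-sum: 7 ⊕ 2 ⊕ 9 ⊕ 10 = 6.
The overall nim-sum is X = 6. A stack of size p has a winning move iff p XOR X < p (reduce it to p XOR X).
  7: 7 XOR 6 = 1 < 7 — winning move (to 1).
  2: 2 XOR 6 = 4 ≥ 2 — no move.
  9: 9 XOR 6 = 15 ≥ 9 — no move.
  10: 10 XOR 6 = 12 ≥ 10 — no move.
That gives 1 winning move.

1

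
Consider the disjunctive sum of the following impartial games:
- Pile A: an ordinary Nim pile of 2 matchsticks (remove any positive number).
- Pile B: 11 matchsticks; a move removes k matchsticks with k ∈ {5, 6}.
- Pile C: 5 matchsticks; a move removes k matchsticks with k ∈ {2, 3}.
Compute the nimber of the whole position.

Pile A is a plain Nim pile of size 2, so its Grundy value is 2.
Grundy values for pile B (subtraction set {5, 6}):
g(0) = mex{} = 0
g(1) = mex{} = 0
g(2) = mex{} = 0
g(3) = mex{} = 0
g(4) = mex{} = 0
g(5) = mex{0} = 1
g(6) = mex{0} = 1
g(7) = mex{0} = 1
g(8) = mex{0} = 1
g(9) = mex{0} = 1
g(10) = mex{0,1} = 2
g(11) = mex{1} = 0
So g(11) = 0.
Grundy values for pile C (subtraction set {2, 3}):
g(0) = mex{} = 0
g(1) = mex{} = 0
g(2) = mex{0} = 1
g(3) = mex{0} = 1
g(4) = mex{0,1} = 2
g(5) = mex{1} = 0
So g(5) = 0.
By the Sprague-Grundy theorem, the Grundy value of a sum of independent games is the XOR of the component values.
Combined value = 2 XOR 0 XOR 0 = 2.

2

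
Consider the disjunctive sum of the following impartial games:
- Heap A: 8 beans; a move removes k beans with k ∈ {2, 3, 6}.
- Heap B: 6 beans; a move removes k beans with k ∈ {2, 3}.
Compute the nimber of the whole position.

2

For heap A, compute g(0), g(1), … with moves {2, 3, 6}:
k:     0  1  2  3  4  5  6  7  8
g(k):  0  0  1  1  2  0  3  1  2
So g(8) = 2.
Grundy values for heap B (subtraction set {2, 3}):
g(0) = mex{} = 0
g(1) = mex{} = 0
g(2) = mex{0} = 1
g(3) = mex{0} = 1
g(4) = mex{0,1} = 2
g(5) = mex{1} = 0
g(6) = mex{1,2} = 0
So g(6) = 0.
The value of a disjunctive sum is the nim-sum of the parts.
Combined value = 2 XOR 0 = 2.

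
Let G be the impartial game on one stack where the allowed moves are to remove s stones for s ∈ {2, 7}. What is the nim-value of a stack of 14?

0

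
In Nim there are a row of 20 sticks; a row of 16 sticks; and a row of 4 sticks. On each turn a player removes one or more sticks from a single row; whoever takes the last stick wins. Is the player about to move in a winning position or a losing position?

Compute the nim-sum pairwise:
20 ^ 16 = 4
4 ^ 4 = 0
The nim-sum is 0, so this is a P-position: the player to move is in a losing position under optimal play.

Losing position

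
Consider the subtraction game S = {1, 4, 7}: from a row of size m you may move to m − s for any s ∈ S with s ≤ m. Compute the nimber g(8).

Build the Grundy sequence with g(k) = mex{g(k−s) : s ∈ {1, 4, 7}, s ≤ k}:
k:     0  1  2  3  4  5  6  7  8
g(k):  0  1  0  1  2  0  1  2  0
So g(8) = 0.

0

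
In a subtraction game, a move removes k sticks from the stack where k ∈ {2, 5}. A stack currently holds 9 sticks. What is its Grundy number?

Compute g(0), g(1), … for moves {2, 5}:
g(0) = mex{} = 0
g(1) = mex{} = 0
g(2) = mex{0} = 1
g(3) = mex{0} = 1
g(4) = mex{1} = 0
g(5) = mex{0,1} = 2
g(6) = mex{0} = 1
g(7) = mex{1,2} = 0
g(8) = mex{1} = 0
g(9) = mex{0} = 1
So g(9) = 1.

1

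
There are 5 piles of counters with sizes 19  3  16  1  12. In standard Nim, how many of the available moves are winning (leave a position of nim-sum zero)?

1

Nim-sum: 19 ^ 3 ^ 16 ^ 1 ^ 12 = 13.
The overall nim-sum is X = 13. A pile of size p has a winning move iff p XOR X < p (reduce it to p XOR X).
  19: 19 XOR 13 = 30 ≥ 19 — no move.
  3: 3 XOR 13 = 14 ≥ 3 — no move.
  16: 16 XOR 13 = 29 ≥ 16 — no move.
  1: 1 XOR 13 = 12 ≥ 1 — no move.
  12: 12 XOR 13 = 1 < 12 — winning move (to 1).
That gives 1 winning move.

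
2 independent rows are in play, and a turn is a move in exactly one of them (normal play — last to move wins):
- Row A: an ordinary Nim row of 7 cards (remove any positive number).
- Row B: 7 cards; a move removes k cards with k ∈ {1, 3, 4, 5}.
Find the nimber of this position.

Row A is a plain Nim row of size 7, so its Grundy value is 7.
For row B, compute g(0), g(1), … with moves {1, 3, 4, 5}:
g(0) = mex{} = 0
g(1) = mex{0} = 1
g(2) = mex{1} = 0
g(3) = mex{0} = 1
g(4) = mex{0,1} = 2
g(5) = mex{0,1,2} = 3
g(6) = mex{0,1,3} = 2
g(7) = mex{0,1,2} = 3
So g(7) = 3.
The value of a disjunctive sum is the nim-sum of the parts.
Combined value = 7 XOR 3 = 4.

4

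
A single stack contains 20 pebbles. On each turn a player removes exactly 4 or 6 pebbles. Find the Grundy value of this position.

0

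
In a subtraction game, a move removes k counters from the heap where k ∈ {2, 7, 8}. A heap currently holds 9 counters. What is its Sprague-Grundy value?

Compute g(0), g(1), … for moves {2, 7, 8}:
k:     0  1  2  3  4  5  6  7  8  9
g(k):  0  0  1  1  0  0  1  1  2  2
So g(9) = 2.

2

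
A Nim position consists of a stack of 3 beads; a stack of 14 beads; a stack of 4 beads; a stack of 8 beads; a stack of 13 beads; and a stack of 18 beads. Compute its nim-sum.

Nim-sum: 3 ^ 14 ^ 4 ^ 8 ^ 13 ^ 18 = 30.

30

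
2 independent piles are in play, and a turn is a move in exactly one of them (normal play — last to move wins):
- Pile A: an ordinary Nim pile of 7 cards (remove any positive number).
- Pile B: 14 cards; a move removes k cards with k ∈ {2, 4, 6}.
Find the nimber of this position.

Pile A is a plain Nim pile of size 7, so its Grundy value is 7.
Grundy values for pile B (subtraction set {2, 4, 6}):
k:     0  1  2  3  4  5  6  7  8  9 10 11 12 13 14
g(k):  0  0  1  1  2  2  3  3  0  0  1  1  2  2  3
So g(14) = 3.
The value of a disjunctive sum is the nim-sum of the parts.
Combined value = 7 XOR 3 = 4.

4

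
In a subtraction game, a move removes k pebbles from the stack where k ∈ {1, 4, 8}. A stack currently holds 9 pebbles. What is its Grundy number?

2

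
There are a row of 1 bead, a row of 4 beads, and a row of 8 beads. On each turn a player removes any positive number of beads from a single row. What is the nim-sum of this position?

13

Write each in binary and XOR column by column:
  0001  (1)
  0100  (4)
  1000  (8)
  ----
  1101  (13)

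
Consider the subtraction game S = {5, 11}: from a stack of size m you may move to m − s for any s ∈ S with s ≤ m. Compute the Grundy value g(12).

Grundy values for subtraction set {5, 11}:
k:     0  1  2  3  4  5  6  7  8  9 10 11 12
g(k):  0  0  0  0  0  1  1  1  1  1  0  2  2
So g(12) = 2.

2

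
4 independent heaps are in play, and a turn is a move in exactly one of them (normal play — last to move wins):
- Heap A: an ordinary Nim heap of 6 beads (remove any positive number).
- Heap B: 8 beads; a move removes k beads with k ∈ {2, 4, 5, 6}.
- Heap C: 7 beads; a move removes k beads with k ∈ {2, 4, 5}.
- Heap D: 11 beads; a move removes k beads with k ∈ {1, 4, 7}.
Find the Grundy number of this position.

7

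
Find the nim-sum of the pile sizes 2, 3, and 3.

2

Compute the nim-sum pairwise:
2 ^ 3 = 1
1 ^ 3 = 2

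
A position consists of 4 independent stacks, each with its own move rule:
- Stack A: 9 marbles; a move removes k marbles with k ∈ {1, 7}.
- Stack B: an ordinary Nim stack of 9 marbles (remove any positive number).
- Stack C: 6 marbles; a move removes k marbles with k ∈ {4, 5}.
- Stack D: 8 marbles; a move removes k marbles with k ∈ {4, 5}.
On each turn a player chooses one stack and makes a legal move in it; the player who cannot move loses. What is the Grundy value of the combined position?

11

Build the Grundy sequence for stack A with g(k) = mex{g(k−s) : s ∈ {1, 7}, s ≤ k}:
k:     0  1  2  3  4  5  6  7  8  9
g(k):  0  1  0  1  0  1  0  1  0  1
So g(9) = 1.
Stack B is a plain Nim stack of size 9, so its Grundy value is 9.
Grundy values for stack C (subtraction set {4, 5}):
k:     0  1  2  3  4  5  6
g(k):  0  0  0  0  1  1  1
So g(6) = 1.
Build the Grundy sequence for stack D with g(k) = mex{g(k−s) : s ∈ {4, 5}, s ≤ k}:
g(0) = mex{} = 0
g(1) = mex{} = 0
g(2) = mex{} = 0
g(3) = mex{} = 0
g(4) = mex{0} = 1
g(5) = mex{0} = 1
g(6) = mex{0} = 1
g(7) = mex{0} = 1
g(8) = mex{0,1} = 2
So g(8) = 2.
The value of a disjunctive sum is the nim-sum of the parts.
Combined value = 1 XOR 9 XOR 1 XOR 2 = 11.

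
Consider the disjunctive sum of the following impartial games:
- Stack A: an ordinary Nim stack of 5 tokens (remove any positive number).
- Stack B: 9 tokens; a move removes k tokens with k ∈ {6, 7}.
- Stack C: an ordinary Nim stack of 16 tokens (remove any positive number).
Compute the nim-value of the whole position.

Stack A is a plain Nim stack of size 5, so its Grundy value is 5.
For stack B, compute g(0), g(1), … with moves {6, 7}:
g(0) = mex{} = 0
g(1) = mex{} = 0
g(2) = mex{} = 0
g(3) = mex{} = 0
g(4) = mex{} = 0
g(5) = mex{} = 0
g(6) = mex{0} = 1
g(7) = mex{0} = 1
g(8) = mex{0} = 1
g(9) = mex{0} = 1
So g(9) = 1.
Stack C is a plain Nim stack of size 16, so its Grundy value is 16.
The value of a disjunctive sum is the nim-sum of the parts.
Combined value = 5 XOR 1 XOR 16 = 20.

20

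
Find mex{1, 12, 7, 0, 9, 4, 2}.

3

The values 0, 1, 2 are all present; 3 is the first non-negative integer missing from the set.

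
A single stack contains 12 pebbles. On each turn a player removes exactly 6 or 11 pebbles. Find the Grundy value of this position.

Compute g(0), g(1), … for moves {6, 11}:
g(0) = mex{} = 0
g(1) = mex{} = 0
g(2) = mex{} = 0
g(3) = mex{} = 0
g(4) = mex{} = 0
g(5) = mex{} = 0
g(6) = mex{0} = 1
g(7) = mex{0} = 1
g(8) = mex{0} = 1
g(9) = mex{0} = 1
g(10) = mex{0} = 1
g(11) = mex{0} = 1
g(12) = mex{0,1} = 2
So g(12) = 2.

2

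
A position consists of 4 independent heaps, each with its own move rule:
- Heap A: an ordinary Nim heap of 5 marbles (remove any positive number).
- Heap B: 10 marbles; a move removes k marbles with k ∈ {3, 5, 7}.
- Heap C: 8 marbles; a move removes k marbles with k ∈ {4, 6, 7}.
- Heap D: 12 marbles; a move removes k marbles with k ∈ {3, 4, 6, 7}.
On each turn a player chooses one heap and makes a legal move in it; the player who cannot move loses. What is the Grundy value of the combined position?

Heap A is a plain Nim heap of size 5, so its Grundy value is 5.
For heap B, compute g(0), g(1), … with moves {3, 5, 7}:
g(0) = mex{} = 0
g(1) = mex{} = 0
g(2) = mex{} = 0
g(3) = mex{0} = 1
g(4) = mex{0} = 1
g(5) = mex{0} = 1
g(6) = mex{0,1} = 2
g(7) = mex{0,1} = 2
g(8) = mex{0,1} = 2
g(9) = mex{0,1,2} = 3
g(10) = mex{1,2} = 0
So g(10) = 0.
For heap C, compute g(0), g(1), … with moves {4, 6, 7}:
k:     0  1  2  3  4  5  6  7  8
g(k):  0  0  0  0  1  1  1  1  2
So g(8) = 2.
Grundy values for heap D (subtraction set {3, 4, 6, 7}):
g(0) = mex{} = 0
g(1) = mex{} = 0
g(2) = mex{} = 0
g(3) = mex{0} = 1
g(4) = mex{0} = 1
g(5) = mex{0} = 1
g(6) = mex{0,1} = 2
g(7) = mex{0,1} = 2
g(8) = mex{0,1} = 2
g(9) = mex{0,1,2} = 3
g(10) = mex{1,2} = 0
g(11) = mex{1,2} = 0
g(12) = mex{1,2,3} = 0
So g(12) = 0.
The value of a disjunctive sum is the nim-sum of the parts.
Combined value = 5 XOR 0 XOR 2 XOR 0 = 7.

7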